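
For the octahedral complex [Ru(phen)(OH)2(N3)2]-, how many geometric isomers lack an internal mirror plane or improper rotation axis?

In an octahedral complex each vertex has one trans partner and four cis neighbours.
Each phen is bidentate and must span two cis positions.
The distinct arrangements are (3 in all): OH cis, N3 trans; OH cis, N3 cis (chiral); OH trans, N3 cis.
One of these lacks any improper symmetry element and so occurs as an enantiomeric pair, giving 3 + 1 = 4 stereoisomers in total.

1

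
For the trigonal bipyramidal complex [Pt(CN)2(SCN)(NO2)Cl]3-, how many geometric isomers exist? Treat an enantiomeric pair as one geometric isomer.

7

Placing the ligands in turn and identifying arrangements related by rotation or reflection leaves 7 distinct geometric isomers.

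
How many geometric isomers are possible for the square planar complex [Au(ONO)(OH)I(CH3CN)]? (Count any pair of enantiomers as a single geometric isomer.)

There are 3 geometric isomers: (CH3CN/OH trans, I/ONO trans); (CH3CN/ONO trans, I/OH trans); (CH3CN/I trans, OH/ONO trans).

3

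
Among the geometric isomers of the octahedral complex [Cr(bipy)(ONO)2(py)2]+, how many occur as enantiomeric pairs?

Each bipy is bidentate and must span two cis positions.
Working through the distinct placements yields 3 geometric isomers: ONO trans, py cis; ONO cis, py trans; ONO cis, py cis (chiral).
One of these lacks any improper symmetry element and so occurs as an enantiomeric pair, giving 3 + 1 = 4 stereoisomers in total.

1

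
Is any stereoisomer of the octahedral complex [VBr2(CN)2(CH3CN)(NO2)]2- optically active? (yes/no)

yes

Working through the distinct placements yields 6 geometric isomers: Br trans, CN cis; Br trans, CN trans; Br cis, CN cis (3 arrangements, 2 chiral); Br cis, CN trans.
Of these, 2 lack any improper symmetry element and so occur as enantiomeric pairs, giving 6 + 2 = 8 stereoisomers in total.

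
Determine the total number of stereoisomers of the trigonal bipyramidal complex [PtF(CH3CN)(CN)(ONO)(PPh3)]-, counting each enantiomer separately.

20

A trigonal bipyramid has two axial and three equatorial sites, which are chemically inequivalent.
Placing the ligands in turn and identifying arrangements related by rotation or reflection leaves 10 distinct geometric isomers.
Of these, 10 lack any improper symmetry element and so occur as enantiomeric pairs, giving 10 + 10 = 20 stereoisomers in total.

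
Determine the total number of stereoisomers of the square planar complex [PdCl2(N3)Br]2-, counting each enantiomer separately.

2

In a square planar complex each vertex has one trans partner and two cis neighbours.
Working through the distinct placements yields 2 geometric isomers: Cl cis; Cl trans.
Each arrangement has an internal mirror plane or centre of symmetry, so none is chiral.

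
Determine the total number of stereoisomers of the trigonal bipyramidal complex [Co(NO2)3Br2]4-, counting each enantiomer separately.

3

A trigonal bipyramid has two axial and three equatorial sites, which are chemically inequivalent.
There are 3 geometric isomers: Br both axial; Br one axial, one equatorial; Br both equatorial.
Each arrangement has an internal mirror plane or centre of symmetry, so none is chiral.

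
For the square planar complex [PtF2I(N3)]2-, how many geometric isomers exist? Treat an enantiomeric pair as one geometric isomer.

2

The distinct arrangements are (2 in all): F cis; F trans.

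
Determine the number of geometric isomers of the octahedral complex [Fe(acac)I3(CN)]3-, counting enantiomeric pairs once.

In an octahedral complex each vertex has one trans partner and four cis neighbours.
Each acac is bidentate and must span two cis positions.
Working through the distinct placements yields 2 geometric isomers: I fac; I mer.

2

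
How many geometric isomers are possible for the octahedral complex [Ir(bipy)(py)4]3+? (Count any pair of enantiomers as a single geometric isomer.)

1

In an octahedral complex each vertex has one trans partner and four cis neighbours.
Each bipy is bidentate and must span two cis positions.
Only one geometric arrangement is possible.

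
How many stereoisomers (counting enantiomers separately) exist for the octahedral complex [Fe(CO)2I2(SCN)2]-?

In an octahedral complex each vertex has one trans partner and four cis neighbours.
Working through the distinct placements yields 5 geometric isomers: CO trans, I trans, SCN trans; CO trans, I cis, SCN cis; CO cis, I cis, SCN trans; CO cis, I cis, SCN cis (chiral); CO cis, I trans, SCN cis.
One of these lacks any improper symmetry element and so occurs as an enantiomeric pair, giving 5 + 1 = 6 stereoisomers in total.

6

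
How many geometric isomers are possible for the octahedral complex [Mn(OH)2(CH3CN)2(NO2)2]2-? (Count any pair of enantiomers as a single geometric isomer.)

In an octahedral complex each vertex has one trans partner and four cis neighbours.
There are 5 geometric isomers: OH trans, CH3CN trans, NO2 trans; OH cis, CH3CN trans, NO2 cis; OH trans, CH3CN cis, NO2 cis; OH cis, CH3CN cis, NO2 cis (chiral); OH cis, CH3CN cis, NO2 trans.

5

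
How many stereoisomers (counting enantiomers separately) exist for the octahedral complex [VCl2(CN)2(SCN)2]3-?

The six octahedral sites form three mutually perpendicular trans pairs.
The distinct arrangements are (5 in all): Cl trans, CN trans, SCN trans; Cl cis, CN trans, SCN cis; Cl cis, CN cis, SCN trans; Cl cis, CN cis, SCN cis (chiral); Cl trans, CN cis, SCN cis.
One of these lacks any improper symmetry element and so occurs as an enantiomeric pair, giving 5 + 1 = 6 stereoisomers in total.

6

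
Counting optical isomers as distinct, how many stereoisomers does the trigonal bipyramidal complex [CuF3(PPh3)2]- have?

3

A trigonal bipyramid has two axial and three equatorial sites, which are chemically inequivalent.
The distinct arrangements are (3 in all): PPh3 both equatorial; PPh3 one axial, one equatorial; PPh3 both axial.
Each arrangement has an internal mirror plane or centre of symmetry, so none is chiral.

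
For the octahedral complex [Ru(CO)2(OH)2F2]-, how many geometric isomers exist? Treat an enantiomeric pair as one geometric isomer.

In an octahedral complex each vertex has one trans partner and four cis neighbours.
The distinct arrangements are (5 in all): CO trans, OH trans, F trans; CO trans, OH cis, F cis; CO cis, OH trans, F cis; CO cis, OH cis, F cis (chiral); CO cis, OH cis, F trans.

5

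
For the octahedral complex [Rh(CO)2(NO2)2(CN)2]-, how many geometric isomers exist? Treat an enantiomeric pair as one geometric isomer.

There are 5 geometric isomers: CO trans, NO2 trans, CN trans; CO cis, NO2 cis, CN trans; CO cis, NO2 trans, CN cis; CO cis, NO2 cis, CN cis (chiral); CO trans, NO2 cis, CN cis.

5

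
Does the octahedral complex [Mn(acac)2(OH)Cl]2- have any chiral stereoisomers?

yes

In an octahedral complex each vertex has one trans partner and four cis neighbours.
Each acac is bidentate and must span two cis positions.
Working through the distinct placements yields 2 geometric isomers: OH and Cl mutually trans; OH and Cl mutually cis (chiral).
One of these lacks any improper symmetry element and so occurs as an enantiomeric pair, giving 2 + 1 = 3 stereoisomers in total.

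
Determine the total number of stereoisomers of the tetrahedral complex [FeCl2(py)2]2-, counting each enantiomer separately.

In a tetrahedral complex all four positions are equivalent and every pair of ligands is adjacent — there is no cis/trans distinction.
Only one geometric arrangement is possible.

1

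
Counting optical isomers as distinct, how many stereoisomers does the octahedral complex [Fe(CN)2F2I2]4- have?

6

There are 5 geometric isomers: CN trans, F trans, I trans; CN trans, F cis, I cis; CN cis, F cis, I trans; CN cis, F cis, I cis (chiral); CN cis, F trans, I cis.
One of these lacks any improper symmetry element and so occurs as an enantiomeric pair, giving 5 + 1 = 6 stereoisomers in total.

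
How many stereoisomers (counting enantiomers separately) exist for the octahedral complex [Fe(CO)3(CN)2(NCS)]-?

3

In an octahedral complex each vertex has one trans partner and four cis neighbours.
Systematic placement gives 3 geometric isomers: CO mer, CN trans; CO fac, CN cis; CO mer, CN cis.
Each arrangement has an internal mirror plane or centre of symmetry, so none is chiral.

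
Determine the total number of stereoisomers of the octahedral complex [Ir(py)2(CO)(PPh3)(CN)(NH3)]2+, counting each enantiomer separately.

15

The six octahedral sites form three mutually perpendicular trans pairs.
Systematic enumeration (placing each ligand type in turn and discarding arrangements equivalent by rotation or reflection) gives 9 geometric isomers.
Of these, 6 lack any improper symmetry element and so occur as enantiomeric pairs, giving 9 + 6 = 15 stereoisomers in total.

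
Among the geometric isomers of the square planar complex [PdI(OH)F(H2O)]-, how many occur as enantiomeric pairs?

In a square planar complex each vertex has one trans partner and two cis neighbours.
Working through the distinct placements yields 3 geometric isomers: (F/I trans, H2O/OH trans); (F/OH trans, H2O/I trans); (F/H2O trans, I/OH trans).
Each arrangement has an internal mirror plane or centre of symmetry, so none is chiral.

0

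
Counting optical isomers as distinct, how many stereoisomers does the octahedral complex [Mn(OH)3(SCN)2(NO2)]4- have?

3

In an octahedral complex each vertex has one trans partner and four cis neighbours.
The distinct arrangements are (3 in all): OH mer, SCN trans; OH fac, SCN cis; OH mer, SCN cis.
Each arrangement has an internal mirror plane or centre of symmetry, so none is chiral.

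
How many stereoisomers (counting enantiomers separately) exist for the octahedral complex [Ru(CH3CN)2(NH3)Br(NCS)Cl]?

An octahedron has six vertices in three trans pairs; every non-trans pair is cis.
Exhaustive case analysis gives 9 geometric isomers.
Of these, 6 lack any improper symmetry element and so occur as enantiomeric pairs, giving 9 + 6 = 15 stereoisomers in total.

15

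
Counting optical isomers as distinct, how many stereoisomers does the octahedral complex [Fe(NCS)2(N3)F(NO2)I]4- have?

15

In an octahedral complex each vertex has one trans partner and four cis neighbours.
Systematic enumeration (placing each ligand type in turn and discarding arrangements equivalent by rotation or reflection) gives 9 geometric isomers.
Of these, 6 lack any improper symmetry element and so occur as enantiomeric pairs, giving 9 + 6 = 15 stereoisomers in total.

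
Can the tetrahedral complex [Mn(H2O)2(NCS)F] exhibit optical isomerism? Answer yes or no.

Only one geometric arrangement is possible.

no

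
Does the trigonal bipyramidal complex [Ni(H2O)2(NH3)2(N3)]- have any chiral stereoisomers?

A trigonal bipyramid has two axial and three equatorial sites, which are chemically inequivalent.
Placing the ligands in turn and identifying arrangements related by rotation or reflection leaves 5 distinct geometric isomers.
One of these lacks any improper symmetry element and so occurs as an enantiomeric pair, giving 5 + 1 = 6 stereoisomers in total.

yes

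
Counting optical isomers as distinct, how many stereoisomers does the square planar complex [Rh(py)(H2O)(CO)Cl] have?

3

In a square planar complex each vertex has one trans partner and two cis neighbours.
Working through the distinct placements yields 3 geometric isomers: (CO/H2O trans, Cl/py trans); (CO/py trans, Cl/H2O trans); (CO/Cl trans, H2O/py trans).
Each arrangement has an internal mirror plane or centre of symmetry, so none is chiral.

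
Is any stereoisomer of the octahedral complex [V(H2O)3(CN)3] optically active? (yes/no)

An octahedron has six vertices in three trans pairs; every non-trans pair is cis.
Working through the distinct placements yields 2 geometric isomers: H2O mer; H2O fac.
Each arrangement has an internal mirror plane or centre of symmetry, so none is chiral.

no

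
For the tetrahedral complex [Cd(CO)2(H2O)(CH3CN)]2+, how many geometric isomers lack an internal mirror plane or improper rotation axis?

0

All four vertices of a tetrahedron are equivalent and mutually adjacent, so cis/trans isomerism cannot arise.
Only one geometric arrangement is possible.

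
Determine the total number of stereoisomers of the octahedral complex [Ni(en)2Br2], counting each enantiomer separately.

3

An octahedron has six vertices in three trans pairs; every non-trans pair is cis.
Each en is bidentate and must span two cis positions.
There are 2 geometric isomers: Br trans; Br cis (chiral).
One of these lacks any improper symmetry element and so occurs as an enantiomeric pair, giving 2 + 1 = 3 stereoisomers in total.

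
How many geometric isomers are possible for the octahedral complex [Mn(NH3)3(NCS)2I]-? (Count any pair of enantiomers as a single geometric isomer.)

3

The six octahedral sites form three mutually perpendicular trans pairs.
Working through the distinct placements yields 3 geometric isomers: NH3 mer, NCS cis; NH3 mer, NCS trans; NH3 fac, NCS cis.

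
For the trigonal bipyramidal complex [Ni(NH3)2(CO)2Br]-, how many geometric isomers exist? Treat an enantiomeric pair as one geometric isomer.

5

Exhaustive case analysis gives 5 geometric isomers.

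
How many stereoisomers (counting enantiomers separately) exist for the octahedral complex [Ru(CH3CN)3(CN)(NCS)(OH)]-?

5

There are 4 geometric isomers: CH3CN mer (3 arrangements); CH3CN fac (chiral).
One of these lacks any improper symmetry element and so occurs as an enantiomeric pair, giving 4 + 1 = 5 stereoisomers in total.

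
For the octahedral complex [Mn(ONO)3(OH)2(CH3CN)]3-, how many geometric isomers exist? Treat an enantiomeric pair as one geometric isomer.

The six octahedral sites form three mutually perpendicular trans pairs.
Working through the distinct placements yields 3 geometric isomers: ONO mer, OH cis; ONO mer, OH trans; ONO fac, OH cis.

3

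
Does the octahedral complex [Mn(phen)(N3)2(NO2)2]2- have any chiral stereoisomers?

yes

An octahedron has six vertices in three trans pairs; every non-trans pair is cis.
Each phen is bidentate and must span two cis positions.
The distinct arrangements are (3 in all): N3 trans, NO2 cis; N3 cis, NO2 cis (chiral); N3 cis, NO2 trans.
One of these lacks any improper symmetry element and so occurs as an enantiomeric pair, giving 3 + 1 = 4 stereoisomers in total.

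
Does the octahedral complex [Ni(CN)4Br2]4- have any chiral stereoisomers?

no

In an octahedral complex each vertex has one trans partner and four cis neighbours.
Working through the distinct placements yields 2 geometric isomers: Br trans; Br cis.
Each arrangement has an internal mirror plane or centre of symmetry, so none is chiral.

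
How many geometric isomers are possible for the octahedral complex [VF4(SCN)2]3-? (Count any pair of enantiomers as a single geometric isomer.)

2

Systematic placement gives 2 geometric isomers: SCN trans; SCN cis.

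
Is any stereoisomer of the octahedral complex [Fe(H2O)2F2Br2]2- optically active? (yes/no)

An octahedron has six vertices in three trans pairs; every non-trans pair is cis.
There are 5 geometric isomers: H2O trans, F trans, Br trans; H2O cis, F cis, Br trans; H2O trans, F cis, Br cis; H2O cis, F cis, Br cis (chiral); H2O cis, F trans, Br cis.
One of these lacks any improper symmetry element and so occurs as an enantiomeric pair, giving 5 + 1 = 6 stereoisomers in total.

yes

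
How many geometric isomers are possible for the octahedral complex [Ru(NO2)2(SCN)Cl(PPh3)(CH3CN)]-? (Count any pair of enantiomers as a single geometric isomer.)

9

In an octahedral complex each vertex has one trans partner and four cis neighbours.
Placing the ligands in turn and identifying arrangements related by rotation or reflection leaves 9 distinct geometric isomers.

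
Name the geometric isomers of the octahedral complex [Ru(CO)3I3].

fac and mer

In an octahedral complex each vertex has one trans partner and four cis neighbours.
Working through the distinct placements yields 2 geometric isomers: CO mer; CO fac.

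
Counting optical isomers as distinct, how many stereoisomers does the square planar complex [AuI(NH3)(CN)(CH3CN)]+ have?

3

In a square planar complex each vertex has one trans partner and two cis neighbours.
The distinct arrangements are (3 in all): (CH3CN/I trans, CN/NH3 trans); (CH3CN/NH3 trans, CN/I trans); (CH3CN/CN trans, I/NH3 trans).
Each arrangement has an internal mirror plane or centre of symmetry, so none is chiral.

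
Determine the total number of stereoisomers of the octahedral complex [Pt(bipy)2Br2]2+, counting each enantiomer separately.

3

In an octahedral complex each vertex has one trans partner and four cis neighbours.
Each bipy is bidentate and must span two cis positions.
Working through the distinct placements yields 2 geometric isomers: Br trans; Br cis (chiral).
One of these lacks any improper symmetry element and so occurs as an enantiomeric pair, giving 2 + 1 = 3 stereoisomers in total.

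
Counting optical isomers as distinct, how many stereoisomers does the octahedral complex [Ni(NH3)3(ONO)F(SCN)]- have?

5

In an octahedral complex each vertex has one trans partner and four cis neighbours.
Systematic placement gives 4 geometric isomers: NH3 mer (3 arrangements); NH3 fac (chiral).
One of these lacks any improper symmetry element and so occurs as an enantiomeric pair, giving 4 + 1 = 5 stereoisomers in total.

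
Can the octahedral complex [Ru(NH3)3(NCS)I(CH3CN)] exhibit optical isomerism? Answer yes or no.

yes

In an octahedral complex each vertex has one trans partner and four cis neighbours.
Systematic placement gives 4 geometric isomers: NH3 mer (3 arrangements); NH3 fac (chiral).
One of these lacks any improper symmetry element and so occurs as an enantiomeric pair, giving 4 + 1 = 5 stereoisomers in total.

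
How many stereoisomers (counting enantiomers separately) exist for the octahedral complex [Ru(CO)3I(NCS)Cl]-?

The six octahedral sites form three mutually perpendicular trans pairs.
The distinct arrangements are (4 in all): CO mer (3 arrangements); CO fac (chiral).
One of these lacks any improper symmetry element and so occurs as an enantiomeric pair, giving 4 + 1 = 5 stereoisomers in total.

5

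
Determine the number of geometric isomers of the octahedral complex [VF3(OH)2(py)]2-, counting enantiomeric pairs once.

In an octahedral complex each vertex has one trans partner and four cis neighbours.
Working through the distinct placements yields 3 geometric isomers: F mer, OH cis; F mer, OH trans; F fac, OH cis.

3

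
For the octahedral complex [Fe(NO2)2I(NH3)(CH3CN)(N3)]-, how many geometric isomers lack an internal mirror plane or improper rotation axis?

6

The six octahedral sites form three mutually perpendicular trans pairs.
Exhaustive case analysis gives 9 geometric isomers.
Of these, 6 lack any improper symmetry element and so occur as enantiomeric pairs, giving 9 + 6 = 15 stereoisomers in total.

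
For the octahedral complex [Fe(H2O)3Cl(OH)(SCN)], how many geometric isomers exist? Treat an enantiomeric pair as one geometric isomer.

4

Working through the distinct placements yields 4 geometric isomers: H2O mer (3 arrangements); H2O fac (chiral).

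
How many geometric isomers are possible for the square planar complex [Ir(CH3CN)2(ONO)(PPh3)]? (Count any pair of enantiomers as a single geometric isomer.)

2

The distinct arrangements are (2 in all): CH3CN cis; CH3CN trans.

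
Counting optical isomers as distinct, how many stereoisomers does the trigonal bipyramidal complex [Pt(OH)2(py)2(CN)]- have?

6

In a trigonal bipyramid the two axial positions differ from the three equatorial ones.
Systematic enumeration (placing each ligand type in turn and discarding arrangements equivalent by rotation or reflection) gives 5 geometric isomers.
One of these lacks any improper symmetry element and so occurs as an enantiomeric pair, giving 5 + 1 = 6 stereoisomers in total.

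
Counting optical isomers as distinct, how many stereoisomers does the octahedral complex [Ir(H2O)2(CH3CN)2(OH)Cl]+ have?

8

Working through the distinct placements yields 6 geometric isomers: H2O cis, CH3CN trans; H2O trans, CH3CN trans; H2O cis, CH3CN cis (3 arrangements, 2 chiral); H2O trans, CH3CN cis.
Of these, 2 lack any improper symmetry element and so occur as enantiomeric pairs, giving 6 + 2 = 8 stereoisomers in total.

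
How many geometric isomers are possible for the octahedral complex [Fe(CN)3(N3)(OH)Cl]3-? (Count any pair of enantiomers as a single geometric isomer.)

4

There are 4 geometric isomers: CN mer (3 arrangements); CN fac (chiral).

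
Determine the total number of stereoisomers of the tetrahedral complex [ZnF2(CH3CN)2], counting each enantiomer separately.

In a tetrahedral complex all four positions are equivalent and every pair of ligands is adjacent — there is no cis/trans distinction.
Only one geometric arrangement is possible.

1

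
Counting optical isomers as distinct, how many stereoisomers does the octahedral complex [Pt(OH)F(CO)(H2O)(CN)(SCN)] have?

In an octahedral complex each vertex has one trans partner and four cis neighbours.
Exhaustive case analysis gives 15 geometric isomers.
Of these, 15 lack any improper symmetry element and so occur as enantiomeric pairs, giving 15 + 15 = 30 stereoisomers in total.

30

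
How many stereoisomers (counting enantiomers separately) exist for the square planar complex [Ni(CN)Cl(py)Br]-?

A square has two trans pairs of vertices; adjacent vertices are cis.
The distinct arrangements are (3 in all): (Br/Cl trans, CN/py trans); (Br/py trans, CN/Cl trans); (Br/CN trans, Cl/py trans).
Each arrangement has an internal mirror plane or centre of symmetry, so none is chiral.

3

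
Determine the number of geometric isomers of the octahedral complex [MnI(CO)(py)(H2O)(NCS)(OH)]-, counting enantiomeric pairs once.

The six octahedral sites form three mutually perpendicular trans pairs.
Placing the ligands in turn and identifying arrangements related by rotation or reflection leaves 15 distinct geometric isomers.

15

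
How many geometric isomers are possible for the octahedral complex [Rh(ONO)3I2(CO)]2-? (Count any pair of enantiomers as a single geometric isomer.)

The distinct arrangements are (3 in all): ONO mer, I cis; ONO mer, I trans; ONO fac, I cis.

3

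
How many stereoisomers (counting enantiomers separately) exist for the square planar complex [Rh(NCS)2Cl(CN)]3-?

2

A square has two trans pairs of vertices; adjacent vertices are cis.
There are 2 geometric isomers: NCS cis; NCS trans.
Each arrangement has an internal mirror plane or centre of symmetry, so none is chiral.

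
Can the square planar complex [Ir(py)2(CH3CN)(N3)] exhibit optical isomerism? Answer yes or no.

no

In a square planar complex each vertex has one trans partner and two cis neighbours.
The distinct arrangements are (2 in all): py cis; py trans.
Each arrangement has an internal mirror plane or centre of symmetry, so none is chiral.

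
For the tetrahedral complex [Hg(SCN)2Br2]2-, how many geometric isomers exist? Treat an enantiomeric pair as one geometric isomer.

In a tetrahedral complex all four positions are equivalent and every pair of ligands is adjacent — there is no cis/trans distinction.
Only one geometric arrangement is possible.

1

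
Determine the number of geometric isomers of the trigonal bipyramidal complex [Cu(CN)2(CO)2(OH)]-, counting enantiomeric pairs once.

A trigonal bipyramid has two axial and three equatorial sites, which are chemically inequivalent.
Exhaustive case analysis gives 5 geometric isomers.

5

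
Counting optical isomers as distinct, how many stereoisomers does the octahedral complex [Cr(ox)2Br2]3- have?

3

The six octahedral sites form three mutually perpendicular trans pairs.
Each ox is bidentate and must span two cis positions.
There are 2 geometric isomers: Br trans; Br cis (chiral).
One of these lacks any improper symmetry element and so occurs as an enantiomeric pair, giving 2 + 1 = 3 stereoisomers in total.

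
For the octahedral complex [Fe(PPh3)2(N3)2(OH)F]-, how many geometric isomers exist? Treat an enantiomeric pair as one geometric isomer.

6

The six octahedral sites form three mutually perpendicular trans pairs.
The distinct arrangements are (6 in all): PPh3 trans, N3 cis; PPh3 cis, N3 cis (3 arrangements, 2 chiral); PPh3 trans, N3 trans; PPh3 cis, N3 trans.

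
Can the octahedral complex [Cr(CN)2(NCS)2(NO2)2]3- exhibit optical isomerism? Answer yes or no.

yes

An octahedron has six vertices in three trans pairs; every non-trans pair is cis.
Systematic placement gives 5 geometric isomers: CN trans, NCS trans, NO2 trans; CN trans, NCS cis, NO2 cis; CN cis, NCS cis, NO2 trans; CN cis, NCS cis, NO2 cis (chiral); CN cis, NCS trans, NO2 cis.
One of these lacks any improper symmetry element and so occurs as an enantiomeric pair, giving 5 + 1 = 6 stereoisomers in total.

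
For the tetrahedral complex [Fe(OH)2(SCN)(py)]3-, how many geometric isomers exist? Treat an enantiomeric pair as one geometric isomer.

1

All four vertices of a tetrahedron are equivalent and mutually adjacent, so cis/trans isomerism cannot arise.
Only one geometric arrangement is possible.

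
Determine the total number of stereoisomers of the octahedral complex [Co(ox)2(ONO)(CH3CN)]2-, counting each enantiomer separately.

In an octahedral complex each vertex has one trans partner and four cis neighbours.
Each ox is bidentate and must span two cis positions.
The distinct arrangements are (2 in all): ONO and CH3CN mutually trans; ONO and CH3CN mutually cis (chiral).
One of these lacks any improper symmetry element and so occurs as an enantiomeric pair, giving 2 + 1 = 3 stereoisomers in total.

3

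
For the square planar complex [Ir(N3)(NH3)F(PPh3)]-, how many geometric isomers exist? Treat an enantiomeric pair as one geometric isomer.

3

There are 3 geometric isomers: (F/NH3 trans, N3/PPh3 trans); (F/PPh3 trans, N3/NH3 trans); (F/N3 trans, NH3/PPh3 trans).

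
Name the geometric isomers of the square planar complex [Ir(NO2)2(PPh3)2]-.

The distinct arrangements are (2 in all): NO2 cis; NO2 trans.

cis and trans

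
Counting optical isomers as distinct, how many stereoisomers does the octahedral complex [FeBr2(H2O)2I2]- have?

The six octahedral sites form three mutually perpendicular trans pairs.
Systematic placement gives 5 geometric isomers: Br trans, H2O trans, I trans; Br trans, H2O cis, I cis; Br cis, H2O cis, I trans; Br cis, H2O cis, I cis (chiral); Br cis, H2O trans, I cis.
One of these lacks any improper symmetry element and so occurs as an enantiomeric pair, giving 5 + 1 = 6 stereoisomers in total.

6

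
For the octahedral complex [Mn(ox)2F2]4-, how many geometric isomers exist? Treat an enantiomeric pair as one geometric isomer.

Each ox is bidentate and must span two cis positions.
The distinct arrangements are (2 in all): F trans; F cis (chiral).

2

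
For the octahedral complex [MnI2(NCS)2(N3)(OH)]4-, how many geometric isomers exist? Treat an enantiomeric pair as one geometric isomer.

An octahedron has six vertices in three trans pairs; every non-trans pair is cis.
The distinct arrangements are (6 in all): I trans, NCS cis; I trans, NCS trans; I cis, NCS cis (3 arrangements, 2 chiral); I cis, NCS trans.

6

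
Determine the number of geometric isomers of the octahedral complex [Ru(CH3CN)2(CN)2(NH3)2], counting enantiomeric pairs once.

5

The six octahedral sites form three mutually perpendicular trans pairs.
The distinct arrangements are (5 in all): CH3CN trans, CN trans, NH3 trans; CH3CN trans, CN cis, NH3 cis; CH3CN cis, CN cis, NH3 trans; CH3CN cis, CN cis, NH3 cis (chiral); CH3CN cis, CN trans, NH3 cis.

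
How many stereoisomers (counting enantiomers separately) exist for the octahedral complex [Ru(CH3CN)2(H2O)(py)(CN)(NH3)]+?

15

Placing the ligands in turn and identifying arrangements related by rotation or reflection leaves 9 distinct geometric isomers.
Of these, 6 lack any improper symmetry element and so occur as enantiomeric pairs, giving 9 + 6 = 15 stereoisomers in total.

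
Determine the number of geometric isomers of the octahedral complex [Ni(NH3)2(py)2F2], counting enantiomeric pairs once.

An octahedron has six vertices in three trans pairs; every non-trans pair is cis.
Working through the distinct placements yields 5 geometric isomers: NH3 trans, py trans, F trans; NH3 cis, py cis, F trans; NH3 cis, py trans, F cis; NH3 cis, py cis, F cis (chiral); NH3 trans, py cis, F cis.

5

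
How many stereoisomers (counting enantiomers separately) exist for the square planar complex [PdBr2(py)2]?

There are 2 geometric isomers: Br cis; Br trans.
Each arrangement has an internal mirror plane or centre of symmetry, so none is chiral.

2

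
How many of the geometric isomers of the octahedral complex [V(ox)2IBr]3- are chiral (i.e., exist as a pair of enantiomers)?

1

In an octahedral complex each vertex has one trans partner and four cis neighbours.
Each ox is bidentate and must span two cis positions.
There are 2 geometric isomers: I and Br mutually trans; I and Br mutually cis (chiral).
One of these lacks any improper symmetry element and so occurs as an enantiomeric pair, giving 2 + 1 = 3 stereoisomers in total.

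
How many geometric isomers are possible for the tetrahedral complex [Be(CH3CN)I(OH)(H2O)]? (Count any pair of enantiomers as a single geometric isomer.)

In a tetrahedral complex all four positions are equivalent and every pair of ligands is adjacent — there is no cis/trans distinction.
Only one geometric arrangement is possible; it has no improper symmetry element, so it exists as a pair of enantiomers (2 stereoisomers).

1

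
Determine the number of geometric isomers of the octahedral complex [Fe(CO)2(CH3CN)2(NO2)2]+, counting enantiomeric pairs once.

There are 5 geometric isomers: CO trans, CH3CN trans, NO2 trans; CO cis, CH3CN trans, NO2 cis; CO cis, CH3CN cis, NO2 trans; CO cis, CH3CN cis, NO2 cis (chiral); CO trans, CH3CN cis, NO2 cis.

5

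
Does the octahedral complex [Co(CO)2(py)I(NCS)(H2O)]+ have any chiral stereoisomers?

yes

The six octahedral sites form three mutually perpendicular trans pairs.
Systematic enumeration (placing each ligand type in turn and discarding arrangements equivalent by rotation or reflection) gives 9 geometric isomers.
Of these, 6 lack any improper symmetry element and so occur as enantiomeric pairs, giving 9 + 6 = 15 stereoisomers in total.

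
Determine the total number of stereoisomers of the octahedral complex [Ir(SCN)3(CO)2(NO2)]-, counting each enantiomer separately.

3

There are 3 geometric isomers: SCN mer, CO trans; SCN mer, CO cis; SCN fac, CO cis.
Each arrangement has an internal mirror plane or centre of symmetry, so none is chiral.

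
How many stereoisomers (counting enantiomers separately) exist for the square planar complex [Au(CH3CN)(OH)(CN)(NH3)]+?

In a square planar complex each vertex has one trans partner and two cis neighbours.
There are 3 geometric isomers: (CH3CN/NH3 trans, CN/OH trans); (CH3CN/OH trans, CN/NH3 trans); (CH3CN/CN trans, NH3/OH trans).
Each arrangement has an internal mirror plane or centre of symmetry, so none is chiral.

3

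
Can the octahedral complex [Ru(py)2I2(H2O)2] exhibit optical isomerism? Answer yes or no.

yes

An octahedron has six vertices in three trans pairs; every non-trans pair is cis.
The distinct arrangements are (5 in all): py trans, I trans, H2O trans; py cis, I cis, H2O trans; py trans, I cis, H2O cis; py cis, I cis, H2O cis (chiral); py cis, I trans, H2O cis.
One of these lacks any improper symmetry element and so occurs as an enantiomeric pair, giving 5 + 1 = 6 stereoisomers in total.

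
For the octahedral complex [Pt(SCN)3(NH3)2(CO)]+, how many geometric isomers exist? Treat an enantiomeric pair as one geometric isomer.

3

The six octahedral sites form three mutually perpendicular trans pairs.
The distinct arrangements are (3 in all): SCN mer, NH3 cis; SCN mer, NH3 trans; SCN fac, NH3 cis.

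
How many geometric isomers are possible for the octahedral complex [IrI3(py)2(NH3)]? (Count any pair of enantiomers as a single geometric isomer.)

An octahedron has six vertices in three trans pairs; every non-trans pair is cis.
Systematic placement gives 3 geometric isomers: I mer, py trans; I mer, py cis; I fac, py cis.

3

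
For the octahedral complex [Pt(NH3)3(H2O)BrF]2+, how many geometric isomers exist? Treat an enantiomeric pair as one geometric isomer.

4

An octahedron has six vertices in three trans pairs; every non-trans pair is cis.
There are 4 geometric isomers: NH3 mer (3 arrangements); NH3 fac (chiral).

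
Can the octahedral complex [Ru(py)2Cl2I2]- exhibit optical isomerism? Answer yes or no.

In an octahedral complex each vertex has one trans partner and four cis neighbours.
There are 5 geometric isomers: py trans, Cl trans, I trans; py cis, Cl trans, I cis; py trans, Cl cis, I cis; py cis, Cl cis, I cis (chiral); py cis, Cl cis, I trans.
One of these lacks any improper symmetry element and so occurs as an enantiomeric pair, giving 5 + 1 = 6 stereoisomers in total.

yes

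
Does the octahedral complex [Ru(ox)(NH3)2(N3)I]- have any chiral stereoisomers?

yes

The six octahedral sites form three mutually perpendicular trans pairs.
Each ox is bidentate and must span two cis positions.
There are 4 geometric isomers: NH3 cis (3 arrangements, 2 chiral); NH3 trans.
Of these, 2 lack any improper symmetry element and so occur as enantiomeric pairs, giving 4 + 2 = 6 stereoisomers in total.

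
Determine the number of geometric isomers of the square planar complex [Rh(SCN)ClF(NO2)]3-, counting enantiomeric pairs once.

In a square planar complex each vertex has one trans partner and two cis neighbours.
There are 3 geometric isomers: (Cl/NO2 trans, F/SCN trans); (Cl/SCN trans, F/NO2 trans); (Cl/F trans, NO2/SCN trans).

3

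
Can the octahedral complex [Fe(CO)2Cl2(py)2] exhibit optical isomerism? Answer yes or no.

yes

Systematic placement gives 5 geometric isomers: CO trans, Cl trans, py trans; CO trans, Cl cis, py cis; CO cis, Cl cis, py trans; CO cis, Cl cis, py cis (chiral); CO cis, Cl trans, py cis.
One of these lacks any improper symmetry element and so occurs as an enantiomeric pair, giving 5 + 1 = 6 stereoisomers in total.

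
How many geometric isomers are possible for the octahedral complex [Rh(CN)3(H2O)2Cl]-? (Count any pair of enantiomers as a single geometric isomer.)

3

In an octahedral complex each vertex has one trans partner and four cis neighbours.
Systematic placement gives 3 geometric isomers: CN mer, H2O trans; CN mer, H2O cis; CN fac, H2O cis.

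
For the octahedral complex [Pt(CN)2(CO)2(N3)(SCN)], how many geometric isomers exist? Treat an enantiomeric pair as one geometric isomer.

6

In an octahedral complex each vertex has one trans partner and four cis neighbours.
Working through the distinct placements yields 6 geometric isomers: CN trans, CO trans; CN trans, CO cis; CN cis, CO cis (3 arrangements, 2 chiral); CN cis, CO trans.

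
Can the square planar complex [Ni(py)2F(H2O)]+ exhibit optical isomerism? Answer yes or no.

no

A square has two trans pairs of vertices; adjacent vertices are cis.
The distinct arrangements are (2 in all): py cis; py trans.
Each arrangement has an internal mirror plane or centre of symmetry, so none is chiral.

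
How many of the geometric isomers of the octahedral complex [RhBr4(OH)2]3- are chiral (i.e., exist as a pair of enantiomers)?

An octahedron has six vertices in three trans pairs; every non-trans pair is cis.
There are 2 geometric isomers: OH trans; OH cis.
Each arrangement has an internal mirror plane or centre of symmetry, so none is chiral.

0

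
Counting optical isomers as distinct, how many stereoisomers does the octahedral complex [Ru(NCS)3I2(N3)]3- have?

There are 3 geometric isomers: NCS mer, I trans; NCS mer, I cis; NCS fac, I cis.
Each arrangement has an internal mirror plane or centre of symmetry, so none is chiral.

3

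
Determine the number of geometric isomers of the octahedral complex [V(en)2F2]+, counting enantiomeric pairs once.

2

The six octahedral sites form three mutually perpendicular trans pairs.
Each en is bidentate and must span two cis positions.
Systematic placement gives 2 geometric isomers: F trans; F cis (chiral).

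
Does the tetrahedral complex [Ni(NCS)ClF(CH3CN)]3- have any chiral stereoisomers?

yes

Only one geometric arrangement is possible; it has no improper symmetry element, so it exists as a pair of enantiomers (2 stereoisomers).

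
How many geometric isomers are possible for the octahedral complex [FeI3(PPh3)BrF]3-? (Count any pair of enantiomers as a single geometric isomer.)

An octahedron has six vertices in three trans pairs; every non-trans pair is cis.
There are 4 geometric isomers: I mer (3 arrangements); I fac (chiral).

4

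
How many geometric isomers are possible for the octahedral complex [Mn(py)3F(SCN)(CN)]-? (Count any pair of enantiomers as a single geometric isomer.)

4

An octahedron has six vertices in three trans pairs; every non-trans pair is cis.
The distinct arrangements are (4 in all): py mer (3 arrangements); py fac (chiral).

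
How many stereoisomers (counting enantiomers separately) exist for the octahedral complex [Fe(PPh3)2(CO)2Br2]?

The distinct arrangements are (5 in all): PPh3 trans, CO trans, Br trans; PPh3 cis, CO cis, Br trans; PPh3 trans, CO cis, Br cis; PPh3 cis, CO cis, Br cis (chiral); PPh3 cis, CO trans, Br cis.
One of these lacks any improper symmetry element and so occurs as an enantiomeric pair, giving 5 + 1 = 6 stereoisomers in total.

6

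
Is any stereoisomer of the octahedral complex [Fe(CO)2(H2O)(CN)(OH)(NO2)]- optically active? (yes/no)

The six octahedral sites form three mutually perpendicular trans pairs.
Placing the ligands in turn and identifying arrangements related by rotation or reflection leaves 9 distinct geometric isomers.
Of these, 6 lack any improper symmetry element and so occur as enantiomeric pairs, giving 9 + 6 = 15 stereoisomers in total.

yes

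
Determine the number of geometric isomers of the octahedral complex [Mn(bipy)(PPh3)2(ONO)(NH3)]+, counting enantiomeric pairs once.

The six octahedral sites form three mutually perpendicular trans pairs.
Each bipy is bidentate and must span two cis positions.
Systematic placement gives 4 geometric isomers: PPh3 cis (3 arrangements, 2 chiral); PPh3 trans.

4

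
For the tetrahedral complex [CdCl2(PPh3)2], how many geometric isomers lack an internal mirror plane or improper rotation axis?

0

Only one geometric arrangement is possible.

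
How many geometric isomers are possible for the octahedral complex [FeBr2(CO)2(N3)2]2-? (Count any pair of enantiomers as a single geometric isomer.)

The six octahedral sites form three mutually perpendicular trans pairs.
The distinct arrangements are (5 in all): Br trans, CO trans, N3 trans; Br trans, CO cis, N3 cis; Br cis, CO cis, N3 trans; Br cis, CO cis, N3 cis (chiral); Br cis, CO trans, N3 cis.

5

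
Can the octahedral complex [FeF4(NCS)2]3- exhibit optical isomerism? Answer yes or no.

An octahedron has six vertices in three trans pairs; every non-trans pair is cis.
Systematic placement gives 2 geometric isomers: NCS trans; NCS cis.
Each arrangement has an internal mirror plane or centre of symmetry, so none is chiral.

no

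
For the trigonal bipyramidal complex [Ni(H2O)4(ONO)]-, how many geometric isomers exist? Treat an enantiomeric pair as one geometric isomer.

2

There are 2 geometric isomers: ONO equatorial; ONO axial.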